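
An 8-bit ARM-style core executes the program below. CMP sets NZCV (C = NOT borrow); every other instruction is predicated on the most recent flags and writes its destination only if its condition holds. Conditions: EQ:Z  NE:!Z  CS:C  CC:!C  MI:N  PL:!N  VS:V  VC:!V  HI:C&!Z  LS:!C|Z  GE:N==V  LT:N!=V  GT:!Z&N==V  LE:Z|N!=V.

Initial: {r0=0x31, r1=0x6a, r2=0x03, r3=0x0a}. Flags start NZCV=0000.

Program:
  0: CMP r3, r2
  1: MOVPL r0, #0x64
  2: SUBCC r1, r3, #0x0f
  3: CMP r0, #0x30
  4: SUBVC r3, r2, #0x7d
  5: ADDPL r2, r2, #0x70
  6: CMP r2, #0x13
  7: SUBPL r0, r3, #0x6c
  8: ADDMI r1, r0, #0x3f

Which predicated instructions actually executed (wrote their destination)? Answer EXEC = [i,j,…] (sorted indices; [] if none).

EXEC = [1,4,5,7]

[0] flags=0010 → (cmp)
[1] flags=0010 PL?T → r0=0x64
[2] flags=0010 CC?F → skip
[3] flags=0010 → (cmp)
[4] flags=0010 VC?T → r3=0x86
[5] flags=0010 PL?T → r2=0x73
[6] flags=0010 → (cmp)
[7] flags=0010 PL?T → r0=0x1a
[8] flags=0010 MI?F → skip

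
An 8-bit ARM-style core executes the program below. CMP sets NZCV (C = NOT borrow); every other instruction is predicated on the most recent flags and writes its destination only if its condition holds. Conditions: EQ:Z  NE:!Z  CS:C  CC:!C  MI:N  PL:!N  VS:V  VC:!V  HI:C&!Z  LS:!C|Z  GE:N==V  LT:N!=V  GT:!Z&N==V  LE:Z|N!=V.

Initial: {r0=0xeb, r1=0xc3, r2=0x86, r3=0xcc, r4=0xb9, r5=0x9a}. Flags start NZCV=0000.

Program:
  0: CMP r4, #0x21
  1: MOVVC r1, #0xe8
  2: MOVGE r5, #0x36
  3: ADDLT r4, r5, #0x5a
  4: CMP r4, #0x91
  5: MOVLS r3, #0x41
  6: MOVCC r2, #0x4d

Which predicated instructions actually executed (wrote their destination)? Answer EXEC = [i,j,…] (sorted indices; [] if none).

[0] flags=1010 → (cmp)
[1] flags=1010 VC?T → r1=0xe8
[2] flags=1010 GE?F → skip
[3] flags=1010 LT?T → r4=0xf4
[4] flags=0010 → (cmp)
[5] flags=0010 LS?F → skip
[6] flags=0010 CC?F → skip

EXEC = [1,3]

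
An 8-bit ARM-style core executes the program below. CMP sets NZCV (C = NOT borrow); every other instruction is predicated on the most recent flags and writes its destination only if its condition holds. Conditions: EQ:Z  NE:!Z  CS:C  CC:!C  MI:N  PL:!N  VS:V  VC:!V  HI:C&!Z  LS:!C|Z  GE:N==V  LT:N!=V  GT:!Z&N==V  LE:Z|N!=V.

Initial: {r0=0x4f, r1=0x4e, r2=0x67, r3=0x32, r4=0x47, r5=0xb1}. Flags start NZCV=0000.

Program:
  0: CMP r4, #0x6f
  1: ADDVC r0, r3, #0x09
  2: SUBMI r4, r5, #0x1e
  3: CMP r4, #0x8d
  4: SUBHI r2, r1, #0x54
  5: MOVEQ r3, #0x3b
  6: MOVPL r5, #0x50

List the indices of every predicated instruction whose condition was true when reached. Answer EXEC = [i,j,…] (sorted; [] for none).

EXEC = [1,2,4,6]

[0] flags=1000 → (cmp)
[1] flags=1000 VC?T → r0=0x3b
[2] flags=1000 MI?T → r4=0x93
[3] flags=0010 → (cmp)
[4] flags=0010 HI?T → r2=0xfa
[5] flags=0010 EQ?F → skip
[6] flags=0010 PL?T → r5=0x50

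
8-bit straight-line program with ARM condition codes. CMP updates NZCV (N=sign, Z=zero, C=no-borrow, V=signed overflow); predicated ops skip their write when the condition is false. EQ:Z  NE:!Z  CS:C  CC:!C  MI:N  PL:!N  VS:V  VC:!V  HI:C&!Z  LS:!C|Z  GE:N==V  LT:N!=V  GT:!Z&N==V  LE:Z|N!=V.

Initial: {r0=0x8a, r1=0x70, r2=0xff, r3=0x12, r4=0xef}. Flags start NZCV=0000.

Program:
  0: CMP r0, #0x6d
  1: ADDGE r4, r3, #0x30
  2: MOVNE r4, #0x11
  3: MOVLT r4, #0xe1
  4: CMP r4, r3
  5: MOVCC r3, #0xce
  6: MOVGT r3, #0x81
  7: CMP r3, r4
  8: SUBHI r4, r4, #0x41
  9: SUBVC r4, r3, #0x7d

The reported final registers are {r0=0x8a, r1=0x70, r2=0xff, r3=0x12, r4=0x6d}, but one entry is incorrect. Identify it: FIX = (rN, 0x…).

FIX = (r4, 0x95)

[0] flags=0011 → (cmp)
[1] flags=0011 GE?F → skip
[2] flags=0011 NE?T → r4=0x11
[3] flags=0011 LT?T → r4=0xe1
[4] flags=1010 → (cmp)
[5] flags=1010 CC?F → skip
[6] flags=1010 GT?F → skip
[7] flags=0000 → (cmp)
[8] flags=0000 HI?F → skip
[9] flags=0000 VC?T → r4=0x95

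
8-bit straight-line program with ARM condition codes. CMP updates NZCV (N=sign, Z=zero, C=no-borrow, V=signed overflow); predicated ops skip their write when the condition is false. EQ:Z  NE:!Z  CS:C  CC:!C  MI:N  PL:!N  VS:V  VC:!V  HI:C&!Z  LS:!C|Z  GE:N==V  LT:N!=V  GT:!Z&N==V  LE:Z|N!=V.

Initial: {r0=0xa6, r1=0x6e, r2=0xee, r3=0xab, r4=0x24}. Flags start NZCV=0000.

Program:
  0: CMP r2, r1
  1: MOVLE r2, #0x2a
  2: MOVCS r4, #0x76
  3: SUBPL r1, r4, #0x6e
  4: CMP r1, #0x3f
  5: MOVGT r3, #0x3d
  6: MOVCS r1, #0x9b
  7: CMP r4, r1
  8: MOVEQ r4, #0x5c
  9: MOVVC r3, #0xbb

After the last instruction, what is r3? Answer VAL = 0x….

VAL = 0x3d

0: ✓ CMP  NZCV=1010
1: ✓ MOVLE  r2←0x2a
2: ✓ MOVCS  r4←0x76
3: · SUBPL
4: ✓ CMP  NZCV=0010
5: ✓ MOVGT  r3←0x3d
6: ✓ MOVCS  r1←0x9b
7: ✓ CMP  NZCV=1001
8: · MOVEQ
9: · MOVVC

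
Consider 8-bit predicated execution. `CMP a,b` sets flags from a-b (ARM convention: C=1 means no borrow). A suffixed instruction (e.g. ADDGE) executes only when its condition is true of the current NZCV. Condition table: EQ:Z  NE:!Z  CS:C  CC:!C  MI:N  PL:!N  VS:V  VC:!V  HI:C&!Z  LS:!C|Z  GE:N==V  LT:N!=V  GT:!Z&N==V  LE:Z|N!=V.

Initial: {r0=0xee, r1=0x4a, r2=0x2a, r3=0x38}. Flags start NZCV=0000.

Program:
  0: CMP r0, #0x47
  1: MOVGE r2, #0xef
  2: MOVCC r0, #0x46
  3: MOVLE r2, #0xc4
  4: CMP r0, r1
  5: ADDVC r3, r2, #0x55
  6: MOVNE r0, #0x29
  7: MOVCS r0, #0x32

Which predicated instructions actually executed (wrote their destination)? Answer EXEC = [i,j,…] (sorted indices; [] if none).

[0] flags=1010 → (cmp)
[1] flags=1010 GE?F → skip
[2] flags=1010 CC?F → skip
[3] flags=1010 LE?T → r2=0xc4
[4] flags=1010 → (cmp)
[5] flags=1010 VC?T → r3=0x19
[6] flags=1010 NE?T → r0=0x29
[7] flags=1010 CS?T → r0=0x32

EXEC = [3,5,6,7]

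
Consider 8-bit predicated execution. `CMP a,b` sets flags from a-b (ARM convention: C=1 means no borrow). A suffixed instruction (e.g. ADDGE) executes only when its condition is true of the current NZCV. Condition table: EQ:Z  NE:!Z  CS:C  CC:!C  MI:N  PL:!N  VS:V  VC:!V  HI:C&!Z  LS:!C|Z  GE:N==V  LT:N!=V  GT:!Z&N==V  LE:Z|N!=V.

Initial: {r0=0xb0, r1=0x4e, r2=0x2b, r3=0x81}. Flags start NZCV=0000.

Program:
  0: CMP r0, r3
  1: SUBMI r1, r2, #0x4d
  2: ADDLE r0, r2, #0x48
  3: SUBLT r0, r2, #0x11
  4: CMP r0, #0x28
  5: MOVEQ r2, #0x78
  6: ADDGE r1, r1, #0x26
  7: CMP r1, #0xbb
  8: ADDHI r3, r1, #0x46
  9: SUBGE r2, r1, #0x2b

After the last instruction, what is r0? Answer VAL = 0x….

[0] flags=0010 → (cmp)
[1] flags=0010 MI?F → skip
[2] flags=0010 LE?F → skip
[3] flags=0010 LT?F → skip
[4] flags=1010 → (cmp)
[5] flags=1010 EQ?F → skip
[6] flags=1010 GE?F → skip
[7] flags=1001 → (cmp)
[8] flags=1001 HI?F → skip
[9] flags=1001 GE?T → r2=0x23

VAL = 0xb0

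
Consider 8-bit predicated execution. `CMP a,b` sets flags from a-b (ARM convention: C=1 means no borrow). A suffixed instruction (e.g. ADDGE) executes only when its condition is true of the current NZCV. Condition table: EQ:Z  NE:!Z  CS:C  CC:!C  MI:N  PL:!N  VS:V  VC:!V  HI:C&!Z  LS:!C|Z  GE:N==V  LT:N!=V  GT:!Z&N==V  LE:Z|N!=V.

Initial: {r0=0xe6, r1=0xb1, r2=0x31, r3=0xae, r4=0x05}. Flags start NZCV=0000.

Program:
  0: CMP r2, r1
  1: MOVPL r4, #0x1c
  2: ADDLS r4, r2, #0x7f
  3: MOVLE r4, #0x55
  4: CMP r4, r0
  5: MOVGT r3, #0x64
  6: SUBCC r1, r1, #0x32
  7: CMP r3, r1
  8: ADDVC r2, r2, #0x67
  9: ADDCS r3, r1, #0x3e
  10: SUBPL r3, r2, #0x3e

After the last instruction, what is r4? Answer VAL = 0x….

0: ✓ CMP  NZCV=1001
1: · MOVPL
2: ✓ ADDLS  r4←0xb0
3: · MOVLE
4: ✓ CMP  NZCV=1000
5: · MOVGT
6: ✓ SUBCC  r1←0x7f
7: ✓ CMP  NZCV=0011
8: · ADDVC
9: ✓ ADDCS  r3←0xbd
10: ✓ SUBPL  r3←0xf3

VAL = 0xb0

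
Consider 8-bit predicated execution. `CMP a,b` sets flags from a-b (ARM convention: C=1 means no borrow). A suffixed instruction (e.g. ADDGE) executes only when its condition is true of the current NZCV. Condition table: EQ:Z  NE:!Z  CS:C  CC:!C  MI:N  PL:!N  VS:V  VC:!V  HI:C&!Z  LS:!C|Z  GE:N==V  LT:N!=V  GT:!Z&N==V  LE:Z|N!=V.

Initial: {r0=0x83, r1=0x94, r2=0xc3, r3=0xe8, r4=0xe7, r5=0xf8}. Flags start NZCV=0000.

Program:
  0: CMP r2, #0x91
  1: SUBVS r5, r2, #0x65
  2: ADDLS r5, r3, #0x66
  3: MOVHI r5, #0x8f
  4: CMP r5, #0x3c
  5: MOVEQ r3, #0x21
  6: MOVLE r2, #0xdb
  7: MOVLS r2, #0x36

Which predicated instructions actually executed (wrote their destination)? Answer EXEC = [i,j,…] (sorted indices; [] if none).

[0] flags=0010 → (cmp)
[1] flags=0010 VS?F → skip
[2] flags=0010 LS?F → skip
[3] flags=0010 HI?T → r5=0x8f
[4] flags=0011 → (cmp)
[5] flags=0011 EQ?F → skip
[6] flags=0011 LE?T → r2=0xdb
[7] flags=0011 LS?F → skip

EXEC = [3,6]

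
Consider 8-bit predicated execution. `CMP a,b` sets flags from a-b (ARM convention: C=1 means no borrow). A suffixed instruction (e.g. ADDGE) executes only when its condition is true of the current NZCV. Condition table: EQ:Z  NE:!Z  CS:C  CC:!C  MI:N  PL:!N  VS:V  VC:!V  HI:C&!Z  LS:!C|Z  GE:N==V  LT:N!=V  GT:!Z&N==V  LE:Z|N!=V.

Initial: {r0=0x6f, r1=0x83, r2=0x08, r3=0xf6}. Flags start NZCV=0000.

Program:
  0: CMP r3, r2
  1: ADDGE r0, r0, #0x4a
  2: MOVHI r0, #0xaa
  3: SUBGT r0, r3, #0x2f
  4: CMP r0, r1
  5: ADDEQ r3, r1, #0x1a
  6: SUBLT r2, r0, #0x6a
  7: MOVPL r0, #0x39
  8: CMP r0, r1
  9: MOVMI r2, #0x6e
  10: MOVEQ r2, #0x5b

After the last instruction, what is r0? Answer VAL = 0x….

0: ✓ CMP  NZCV=1010
1: · ADDGE
2: ✓ MOVHI  r0←0xaa
3: · SUBGT
4: ✓ CMP  NZCV=0010
5: · ADDEQ
6: · SUBLT
7: ✓ MOVPL  r0←0x39
8: ✓ CMP  NZCV=1001
9: ✓ MOVMI  r2←0x6e
10: · MOVEQ

VAL = 0x39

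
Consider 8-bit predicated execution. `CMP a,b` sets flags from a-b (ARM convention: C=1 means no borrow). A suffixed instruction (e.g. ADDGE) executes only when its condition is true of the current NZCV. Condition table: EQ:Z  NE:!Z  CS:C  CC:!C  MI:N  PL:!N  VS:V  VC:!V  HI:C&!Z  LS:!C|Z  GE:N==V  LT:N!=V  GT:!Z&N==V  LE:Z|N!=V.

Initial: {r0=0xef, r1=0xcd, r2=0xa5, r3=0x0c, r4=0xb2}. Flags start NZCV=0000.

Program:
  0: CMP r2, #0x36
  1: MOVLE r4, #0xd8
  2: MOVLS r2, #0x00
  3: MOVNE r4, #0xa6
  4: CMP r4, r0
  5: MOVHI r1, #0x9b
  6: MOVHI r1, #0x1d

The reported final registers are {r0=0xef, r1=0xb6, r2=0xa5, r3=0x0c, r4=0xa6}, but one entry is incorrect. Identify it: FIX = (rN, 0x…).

FIX = (r1, 0xcd)

[0] flags=0011 → (cmp)
[1] flags=0011 LE?T → r4=0xd8
[2] flags=0011 LS?F → skip
[3] flags=0011 NE?T → r4=0xa6
[4] flags=1000 → (cmp)
[5] flags=1000 HI?F → skip
[6] flags=1000 HI?F → skip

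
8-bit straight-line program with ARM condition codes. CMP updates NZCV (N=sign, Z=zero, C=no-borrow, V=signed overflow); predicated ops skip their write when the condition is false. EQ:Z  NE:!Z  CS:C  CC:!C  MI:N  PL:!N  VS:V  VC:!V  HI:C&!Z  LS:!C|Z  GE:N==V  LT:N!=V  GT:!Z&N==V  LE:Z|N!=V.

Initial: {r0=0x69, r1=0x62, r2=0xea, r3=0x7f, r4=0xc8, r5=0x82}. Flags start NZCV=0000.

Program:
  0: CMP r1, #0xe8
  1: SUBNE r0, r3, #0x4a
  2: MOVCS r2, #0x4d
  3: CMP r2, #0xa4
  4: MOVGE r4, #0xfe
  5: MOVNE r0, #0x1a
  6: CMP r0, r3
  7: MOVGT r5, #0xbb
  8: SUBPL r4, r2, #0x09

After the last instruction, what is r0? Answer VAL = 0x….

VAL = 0x1a

[0] flags=0000 → (cmp)
[1] flags=0000 NE?T → r0=0x35
[2] flags=0000 CS?F → skip
[3] flags=0010 → (cmp)
[4] flags=0010 GE?T → r4=0xfe
[5] flags=0010 NE?T → r0=0x1a
[6] flags=1000 → (cmp)
[7] flags=1000 GT?F → skip
[8] flags=1000 PL?F → skip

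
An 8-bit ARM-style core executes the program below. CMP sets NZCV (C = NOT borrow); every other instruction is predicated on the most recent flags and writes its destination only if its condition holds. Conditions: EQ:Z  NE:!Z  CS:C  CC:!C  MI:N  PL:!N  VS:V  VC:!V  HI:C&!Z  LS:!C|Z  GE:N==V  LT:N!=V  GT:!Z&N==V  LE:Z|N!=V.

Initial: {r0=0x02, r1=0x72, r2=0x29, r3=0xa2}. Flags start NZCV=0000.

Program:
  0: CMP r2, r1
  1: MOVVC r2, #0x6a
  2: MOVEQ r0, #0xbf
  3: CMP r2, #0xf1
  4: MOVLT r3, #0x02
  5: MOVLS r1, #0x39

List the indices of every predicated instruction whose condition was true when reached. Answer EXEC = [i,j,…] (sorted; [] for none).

0: ✓ CMP  NZCV=1000
1: ✓ MOVVC  r2←0x6a
2: · MOVEQ
3: ✓ CMP  NZCV=0000
4: · MOVLT
5: ✓ MOVLS  r1←0x39

EXEC = [1,5]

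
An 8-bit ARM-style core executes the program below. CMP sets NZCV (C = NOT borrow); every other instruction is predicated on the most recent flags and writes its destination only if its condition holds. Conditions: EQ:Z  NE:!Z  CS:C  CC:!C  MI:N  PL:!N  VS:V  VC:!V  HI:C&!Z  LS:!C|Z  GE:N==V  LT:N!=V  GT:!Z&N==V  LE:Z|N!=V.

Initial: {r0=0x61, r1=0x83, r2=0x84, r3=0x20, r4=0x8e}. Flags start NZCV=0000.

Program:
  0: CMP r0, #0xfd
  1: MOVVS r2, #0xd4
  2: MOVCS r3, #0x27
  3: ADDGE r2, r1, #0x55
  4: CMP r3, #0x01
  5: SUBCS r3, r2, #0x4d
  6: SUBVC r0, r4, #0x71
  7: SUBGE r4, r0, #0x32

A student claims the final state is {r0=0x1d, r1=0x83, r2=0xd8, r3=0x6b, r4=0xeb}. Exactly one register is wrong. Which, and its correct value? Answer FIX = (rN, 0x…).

FIX = (r3, 0x8b)

0: ✓ CMP  NZCV=0000
1: · MOVVS
2: · MOVCS
3: ✓ ADDGE  r2←0xd8
4: ✓ CMP  NZCV=0010
5: ✓ SUBCS  r3←0x8b
6: ✓ SUBVC  r0←0x1d
7: ✓ SUBGE  r4←0xeb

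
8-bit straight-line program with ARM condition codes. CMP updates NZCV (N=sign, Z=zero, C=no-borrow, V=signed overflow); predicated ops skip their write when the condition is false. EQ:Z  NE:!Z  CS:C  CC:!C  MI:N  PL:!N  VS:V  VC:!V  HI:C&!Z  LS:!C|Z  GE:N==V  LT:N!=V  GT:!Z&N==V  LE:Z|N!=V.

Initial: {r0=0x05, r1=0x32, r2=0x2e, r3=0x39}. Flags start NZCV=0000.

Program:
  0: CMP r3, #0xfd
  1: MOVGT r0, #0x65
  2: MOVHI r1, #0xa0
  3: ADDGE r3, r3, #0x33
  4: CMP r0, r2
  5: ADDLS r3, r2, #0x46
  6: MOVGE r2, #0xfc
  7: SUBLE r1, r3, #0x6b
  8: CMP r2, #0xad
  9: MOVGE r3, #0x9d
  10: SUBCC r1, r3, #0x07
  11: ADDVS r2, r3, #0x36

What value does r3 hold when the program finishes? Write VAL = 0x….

VAL = 0x9d

[0] flags=0000 → (cmp)
[1] flags=0000 GT?T → r0=0x65
[2] flags=0000 HI?F → skip
[3] flags=0000 GE?T → r3=0x6c
[4] flags=0010 → (cmp)
[5] flags=0010 LS?F → skip
[6] flags=0010 GE?T → r2=0xfc
[7] flags=0010 LE?F → skip
[8] flags=0010 → (cmp)
[9] flags=0010 GE?T → r3=0x9d
[10] flags=0010 CC?F → skip
[11] flags=0010 VS?F → skip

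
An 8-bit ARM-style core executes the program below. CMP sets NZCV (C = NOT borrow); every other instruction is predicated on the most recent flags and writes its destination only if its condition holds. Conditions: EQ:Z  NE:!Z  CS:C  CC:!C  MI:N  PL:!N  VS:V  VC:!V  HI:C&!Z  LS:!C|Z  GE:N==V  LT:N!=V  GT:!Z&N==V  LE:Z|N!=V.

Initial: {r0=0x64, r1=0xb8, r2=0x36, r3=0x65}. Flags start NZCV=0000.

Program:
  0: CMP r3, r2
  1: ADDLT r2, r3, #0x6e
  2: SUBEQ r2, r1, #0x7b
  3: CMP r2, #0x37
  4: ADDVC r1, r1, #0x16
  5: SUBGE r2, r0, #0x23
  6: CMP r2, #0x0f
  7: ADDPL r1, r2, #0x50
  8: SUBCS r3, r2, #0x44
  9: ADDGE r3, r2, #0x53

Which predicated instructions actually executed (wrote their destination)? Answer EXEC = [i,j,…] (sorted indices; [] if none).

EXEC = [4,7,8,9]

0: ✓ CMP  NZCV=0010
1: · ADDLT
2: · SUBEQ
3: ✓ CMP  NZCV=1000
4: ✓ ADDVC  r1←0xce
5: · SUBGE
6: ✓ CMP  NZCV=0010
7: ✓ ADDPL  r1←0x86
8: ✓ SUBCS  r3←0xf2
9: ✓ ADDGE  r3←0x89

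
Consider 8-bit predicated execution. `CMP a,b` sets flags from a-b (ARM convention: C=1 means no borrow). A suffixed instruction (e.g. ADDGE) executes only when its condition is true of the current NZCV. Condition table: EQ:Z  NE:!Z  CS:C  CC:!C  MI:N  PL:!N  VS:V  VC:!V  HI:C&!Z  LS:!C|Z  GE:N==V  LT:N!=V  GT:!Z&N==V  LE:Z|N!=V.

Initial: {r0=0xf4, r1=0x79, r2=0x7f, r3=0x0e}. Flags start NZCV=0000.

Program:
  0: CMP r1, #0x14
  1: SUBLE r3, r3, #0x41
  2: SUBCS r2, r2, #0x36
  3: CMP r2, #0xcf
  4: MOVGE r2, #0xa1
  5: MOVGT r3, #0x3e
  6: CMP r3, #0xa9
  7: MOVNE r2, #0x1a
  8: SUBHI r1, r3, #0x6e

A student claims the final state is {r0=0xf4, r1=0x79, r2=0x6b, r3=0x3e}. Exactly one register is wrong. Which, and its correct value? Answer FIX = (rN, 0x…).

FIX = (r2, 0x1a)

[0] flags=0010 → (cmp)
[1] flags=0010 LE?F → skip
[2] flags=0010 CS?T → r2=0x49
[3] flags=0000 → (cmp)
[4] flags=0000 GE?T → r2=0xa1
[5] flags=0000 GT?T → r3=0x3e
[6] flags=1001 → (cmp)
[7] flags=1001 NE?T → r2=0x1a
[8] flags=1001 HI?F → skip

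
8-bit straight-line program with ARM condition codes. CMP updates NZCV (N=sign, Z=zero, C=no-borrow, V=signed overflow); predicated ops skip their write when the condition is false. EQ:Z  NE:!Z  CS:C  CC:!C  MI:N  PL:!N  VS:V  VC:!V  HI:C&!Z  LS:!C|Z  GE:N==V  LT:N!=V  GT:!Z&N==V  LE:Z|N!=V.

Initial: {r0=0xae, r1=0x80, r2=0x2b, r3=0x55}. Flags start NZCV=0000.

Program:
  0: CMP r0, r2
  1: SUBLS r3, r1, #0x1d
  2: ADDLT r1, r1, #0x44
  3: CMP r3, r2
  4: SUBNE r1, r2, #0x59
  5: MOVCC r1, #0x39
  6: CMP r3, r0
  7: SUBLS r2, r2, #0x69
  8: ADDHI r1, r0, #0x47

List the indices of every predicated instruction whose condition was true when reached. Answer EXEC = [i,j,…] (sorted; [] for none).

EXEC = [2,4,7]

0: ✓ CMP  NZCV=1010
1: · SUBLS
2: ✓ ADDLT  r1←0xc4
3: ✓ CMP  NZCV=0010
4: ✓ SUBNE  r1←0xd2
5: · MOVCC
6: ✓ CMP  NZCV=1001
7: ✓ SUBLS  r2←0xc2
8: · ADDHI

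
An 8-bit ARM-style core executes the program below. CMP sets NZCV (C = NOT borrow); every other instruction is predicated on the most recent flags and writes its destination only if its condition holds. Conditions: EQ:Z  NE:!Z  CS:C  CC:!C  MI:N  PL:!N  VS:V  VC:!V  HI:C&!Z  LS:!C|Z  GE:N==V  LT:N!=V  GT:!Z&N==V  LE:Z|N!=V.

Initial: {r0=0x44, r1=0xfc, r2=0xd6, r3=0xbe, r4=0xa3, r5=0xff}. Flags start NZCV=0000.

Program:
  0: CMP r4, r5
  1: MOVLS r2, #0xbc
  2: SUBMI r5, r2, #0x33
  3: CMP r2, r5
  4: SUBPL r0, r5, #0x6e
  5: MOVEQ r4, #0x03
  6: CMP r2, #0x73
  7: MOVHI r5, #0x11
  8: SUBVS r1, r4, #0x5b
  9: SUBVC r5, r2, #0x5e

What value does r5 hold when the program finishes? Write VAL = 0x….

VAL = 0x11

0: ✓ CMP  NZCV=1000
1: ✓ MOVLS  r2←0xbc
2: ✓ SUBMI  r5←0x89
3: ✓ CMP  NZCV=0010
4: ✓ SUBPL  r0←0x1b
5: · MOVEQ
6: ✓ CMP  NZCV=0011
7: ✓ MOVHI  r5←0x11
8: ✓ SUBVS  r1←0x48
9: · SUBVC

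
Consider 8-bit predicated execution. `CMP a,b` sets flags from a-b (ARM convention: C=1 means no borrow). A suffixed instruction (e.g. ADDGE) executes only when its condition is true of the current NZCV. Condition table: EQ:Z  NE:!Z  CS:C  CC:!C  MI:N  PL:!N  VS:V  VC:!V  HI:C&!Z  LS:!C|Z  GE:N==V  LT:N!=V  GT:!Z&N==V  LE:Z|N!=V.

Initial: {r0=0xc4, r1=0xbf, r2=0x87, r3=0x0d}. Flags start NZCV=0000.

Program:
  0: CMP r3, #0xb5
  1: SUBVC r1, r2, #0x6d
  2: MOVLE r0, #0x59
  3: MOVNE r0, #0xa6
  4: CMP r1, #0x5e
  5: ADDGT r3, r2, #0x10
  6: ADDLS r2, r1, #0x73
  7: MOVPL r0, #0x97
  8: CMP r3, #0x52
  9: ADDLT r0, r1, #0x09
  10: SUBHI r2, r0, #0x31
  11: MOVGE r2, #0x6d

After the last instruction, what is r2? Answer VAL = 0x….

VAL = 0x8d

0: ✓ CMP  NZCV=0000
1: ✓ SUBVC  r1←0x1a
2: · MOVLE
3: ✓ MOVNE  r0←0xa6
4: ✓ CMP  NZCV=1000
5: · ADDGT
6: ✓ ADDLS  r2←0x8d
7: · MOVPL
8: ✓ CMP  NZCV=1000
9: ✓ ADDLT  r0←0x23
10: · SUBHI
11: · MOVGE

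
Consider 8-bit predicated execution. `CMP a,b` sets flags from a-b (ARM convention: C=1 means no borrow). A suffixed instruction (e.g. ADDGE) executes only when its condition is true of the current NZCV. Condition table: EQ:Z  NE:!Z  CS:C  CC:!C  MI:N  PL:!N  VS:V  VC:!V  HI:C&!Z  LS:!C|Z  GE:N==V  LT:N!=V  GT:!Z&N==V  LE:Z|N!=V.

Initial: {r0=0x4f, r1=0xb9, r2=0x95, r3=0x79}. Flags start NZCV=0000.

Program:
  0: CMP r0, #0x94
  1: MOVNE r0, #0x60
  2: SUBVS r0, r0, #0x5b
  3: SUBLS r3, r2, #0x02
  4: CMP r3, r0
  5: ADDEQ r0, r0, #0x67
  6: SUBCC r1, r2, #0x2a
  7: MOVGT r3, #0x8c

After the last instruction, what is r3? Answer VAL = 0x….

VAL = 0x93

[0] flags=1001 → (cmp)
[1] flags=1001 NE?T → r0=0x60
[2] flags=1001 VS?T → r0=0x05
[3] flags=1001 LS?T → r3=0x93
[4] flags=1010 → (cmp)
[5] flags=1010 EQ?F → skip
[6] flags=1010 CC?F → skip
[7] flags=1010 GT?F → skip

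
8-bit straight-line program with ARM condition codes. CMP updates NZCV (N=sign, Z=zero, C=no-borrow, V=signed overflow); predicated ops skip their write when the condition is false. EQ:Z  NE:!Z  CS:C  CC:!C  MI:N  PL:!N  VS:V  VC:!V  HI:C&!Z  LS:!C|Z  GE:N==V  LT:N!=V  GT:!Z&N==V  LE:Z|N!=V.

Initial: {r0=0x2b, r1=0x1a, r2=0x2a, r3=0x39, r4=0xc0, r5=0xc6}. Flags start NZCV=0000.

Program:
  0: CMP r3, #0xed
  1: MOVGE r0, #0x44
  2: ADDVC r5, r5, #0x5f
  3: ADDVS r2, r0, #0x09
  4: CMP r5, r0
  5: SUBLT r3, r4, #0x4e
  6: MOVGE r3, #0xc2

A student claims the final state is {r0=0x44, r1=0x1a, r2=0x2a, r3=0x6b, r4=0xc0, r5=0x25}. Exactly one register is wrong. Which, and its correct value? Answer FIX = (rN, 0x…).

FIX = (r3, 0x72)

[0] flags=0000 → (cmp)
[1] flags=0000 GE?T → r0=0x44
[2] flags=0000 VC?T → r5=0x25
[3] flags=0000 VS?F → skip
[4] flags=1000 → (cmp)
[5] flags=1000 LT?T → r3=0x72
[6] flags=1000 GE?F → skip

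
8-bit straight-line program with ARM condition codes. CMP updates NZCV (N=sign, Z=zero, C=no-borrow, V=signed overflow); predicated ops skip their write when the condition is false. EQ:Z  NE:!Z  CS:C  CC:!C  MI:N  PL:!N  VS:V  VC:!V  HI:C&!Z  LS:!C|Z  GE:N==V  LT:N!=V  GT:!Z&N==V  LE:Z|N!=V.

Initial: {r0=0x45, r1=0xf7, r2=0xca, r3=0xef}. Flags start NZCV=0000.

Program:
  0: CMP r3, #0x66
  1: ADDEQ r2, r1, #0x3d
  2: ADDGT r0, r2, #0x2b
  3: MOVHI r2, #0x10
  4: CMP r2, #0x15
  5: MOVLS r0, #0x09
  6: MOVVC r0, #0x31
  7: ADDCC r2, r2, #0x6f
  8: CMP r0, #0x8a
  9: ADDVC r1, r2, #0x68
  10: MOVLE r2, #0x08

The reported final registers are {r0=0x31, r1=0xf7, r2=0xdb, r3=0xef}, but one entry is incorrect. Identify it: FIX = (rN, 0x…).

0: ✓ CMP  NZCV=1010
1: · ADDEQ
2: · ADDGT
3: ✓ MOVHI  r2←0x10
4: ✓ CMP  NZCV=1000
5: ✓ MOVLS  r0←0x09
6: ✓ MOVVC  r0←0x31
7: ✓ ADDCC  r2←0x7f
8: ✓ CMP  NZCV=1001
9: · ADDVC
10: · MOVLE

FIX = (r2, 0x7f)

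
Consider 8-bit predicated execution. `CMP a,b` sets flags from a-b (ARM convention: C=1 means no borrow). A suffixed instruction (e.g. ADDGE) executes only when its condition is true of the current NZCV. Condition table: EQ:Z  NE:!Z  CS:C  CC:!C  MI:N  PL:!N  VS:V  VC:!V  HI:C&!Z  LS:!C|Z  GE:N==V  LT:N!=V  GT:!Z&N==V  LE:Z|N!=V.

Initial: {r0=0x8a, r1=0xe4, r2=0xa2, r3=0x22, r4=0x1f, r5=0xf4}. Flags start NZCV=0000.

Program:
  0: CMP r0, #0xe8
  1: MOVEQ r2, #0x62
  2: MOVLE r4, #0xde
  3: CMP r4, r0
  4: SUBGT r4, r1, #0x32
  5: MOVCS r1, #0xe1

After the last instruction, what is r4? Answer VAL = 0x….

VAL = 0xb2

0: ✓ CMP  NZCV=1000
1: · MOVEQ
2: ✓ MOVLE  r4←0xde
3: ✓ CMP  NZCV=0010
4: ✓ SUBGT  r4←0xb2
5: ✓ MOVCS  r1←0xe1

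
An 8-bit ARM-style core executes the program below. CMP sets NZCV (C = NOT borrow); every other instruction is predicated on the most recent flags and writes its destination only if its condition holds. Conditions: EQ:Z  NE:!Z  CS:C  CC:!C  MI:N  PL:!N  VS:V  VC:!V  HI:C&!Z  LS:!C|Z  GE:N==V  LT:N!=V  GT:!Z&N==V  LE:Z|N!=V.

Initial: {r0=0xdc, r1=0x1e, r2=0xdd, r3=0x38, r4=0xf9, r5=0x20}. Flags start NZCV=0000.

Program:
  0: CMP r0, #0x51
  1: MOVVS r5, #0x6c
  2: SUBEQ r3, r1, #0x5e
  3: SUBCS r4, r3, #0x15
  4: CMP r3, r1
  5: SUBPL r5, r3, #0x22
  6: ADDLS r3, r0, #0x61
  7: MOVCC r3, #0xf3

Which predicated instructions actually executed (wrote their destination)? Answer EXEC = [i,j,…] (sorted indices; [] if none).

0: ✓ CMP  NZCV=1010
1: · MOVVS
2: · SUBEQ
3: ✓ SUBCS  r4←0x23
4: ✓ CMP  NZCV=0010
5: ✓ SUBPL  r5←0x16
6: · ADDLS
7: · MOVCC

EXEC = [3,5]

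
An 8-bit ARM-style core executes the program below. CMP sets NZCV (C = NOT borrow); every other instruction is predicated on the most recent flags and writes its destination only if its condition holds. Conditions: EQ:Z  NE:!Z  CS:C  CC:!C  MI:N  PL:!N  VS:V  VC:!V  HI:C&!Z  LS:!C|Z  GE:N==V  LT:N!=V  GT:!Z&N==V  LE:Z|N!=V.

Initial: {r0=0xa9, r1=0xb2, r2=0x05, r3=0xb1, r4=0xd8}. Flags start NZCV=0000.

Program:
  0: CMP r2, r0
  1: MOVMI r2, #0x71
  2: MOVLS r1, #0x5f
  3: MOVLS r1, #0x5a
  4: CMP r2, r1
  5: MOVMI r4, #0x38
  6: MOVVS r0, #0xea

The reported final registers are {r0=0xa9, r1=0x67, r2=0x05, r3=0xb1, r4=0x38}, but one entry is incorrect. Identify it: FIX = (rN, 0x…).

0: ✓ CMP  NZCV=0000
1: · MOVMI
2: ✓ MOVLS  r1←0x5f
3: ✓ MOVLS  r1←0x5a
4: ✓ CMP  NZCV=1000
5: ✓ MOVMI  r4←0x38
6: · MOVVS

FIX = (r1, 0x5a)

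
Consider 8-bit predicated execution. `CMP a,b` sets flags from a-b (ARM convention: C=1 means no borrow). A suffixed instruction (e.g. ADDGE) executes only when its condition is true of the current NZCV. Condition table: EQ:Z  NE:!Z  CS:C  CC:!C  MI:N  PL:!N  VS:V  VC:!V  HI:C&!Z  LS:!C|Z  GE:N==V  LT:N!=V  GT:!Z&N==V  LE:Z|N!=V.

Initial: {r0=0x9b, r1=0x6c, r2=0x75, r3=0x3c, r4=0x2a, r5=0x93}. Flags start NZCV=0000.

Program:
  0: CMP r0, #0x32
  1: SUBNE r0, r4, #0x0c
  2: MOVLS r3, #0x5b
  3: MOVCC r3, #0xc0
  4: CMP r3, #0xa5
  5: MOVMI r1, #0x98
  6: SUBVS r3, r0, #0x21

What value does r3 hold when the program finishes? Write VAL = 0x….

[0] flags=0011 → (cmp)
[1] flags=0011 NE?T → r0=0x1e
[2] flags=0011 LS?F → skip
[3] flags=0011 CC?F → skip
[4] flags=1001 → (cmp)
[5] flags=1001 MI?T → r1=0x98
[6] flags=1001 VS?T → r3=0xfd

VAL = 0xfd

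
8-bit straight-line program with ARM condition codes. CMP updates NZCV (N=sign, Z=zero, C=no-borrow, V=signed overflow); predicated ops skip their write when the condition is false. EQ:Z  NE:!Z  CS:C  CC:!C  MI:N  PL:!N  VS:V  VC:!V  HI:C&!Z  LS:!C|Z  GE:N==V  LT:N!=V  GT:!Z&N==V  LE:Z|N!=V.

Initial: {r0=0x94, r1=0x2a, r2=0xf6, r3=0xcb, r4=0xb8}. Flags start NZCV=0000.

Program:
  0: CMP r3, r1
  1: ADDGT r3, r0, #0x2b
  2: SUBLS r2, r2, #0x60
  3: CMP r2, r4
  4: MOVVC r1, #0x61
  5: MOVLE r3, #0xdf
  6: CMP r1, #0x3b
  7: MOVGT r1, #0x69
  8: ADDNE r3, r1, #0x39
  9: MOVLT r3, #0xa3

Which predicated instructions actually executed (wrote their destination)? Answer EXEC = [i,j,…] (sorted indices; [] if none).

[0] flags=1010 → (cmp)
[1] flags=1010 GT?F → skip
[2] flags=1010 LS?F → skip
[3] flags=0010 → (cmp)
[4] flags=0010 VC?T → r1=0x61
[5] flags=0010 LE?F → skip
[6] flags=0010 → (cmp)
[7] flags=0010 GT?T → r1=0x69
[8] flags=0010 NE?T → r3=0xa2
[9] flags=0010 LT?F → skip

EXEC = [4,7,8]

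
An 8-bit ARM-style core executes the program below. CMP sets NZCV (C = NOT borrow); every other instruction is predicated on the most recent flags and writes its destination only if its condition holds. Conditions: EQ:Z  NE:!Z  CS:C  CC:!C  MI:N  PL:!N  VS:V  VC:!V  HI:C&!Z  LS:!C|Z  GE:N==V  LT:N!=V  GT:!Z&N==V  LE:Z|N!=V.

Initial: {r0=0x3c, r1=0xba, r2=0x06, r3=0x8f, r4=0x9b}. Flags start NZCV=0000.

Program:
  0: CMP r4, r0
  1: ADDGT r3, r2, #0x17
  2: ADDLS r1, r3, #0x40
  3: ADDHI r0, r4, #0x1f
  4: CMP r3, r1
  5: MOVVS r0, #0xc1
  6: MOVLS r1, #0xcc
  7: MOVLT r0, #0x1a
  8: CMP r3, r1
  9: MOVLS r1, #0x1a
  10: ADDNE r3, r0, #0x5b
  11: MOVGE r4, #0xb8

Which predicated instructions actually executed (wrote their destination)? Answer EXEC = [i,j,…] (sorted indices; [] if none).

0: ✓ CMP  NZCV=0011
1: · ADDGT
2: · ADDLS
3: ✓ ADDHI  r0←0xba
4: ✓ CMP  NZCV=1000
5: · MOVVS
6: ✓ MOVLS  r1←0xcc
7: ✓ MOVLT  r0←0x1a
8: ✓ CMP  NZCV=1000
9: ✓ MOVLS  r1←0x1a
10: ✓ ADDNE  r3←0x75
11: · MOVGE

EXEC = [3,6,7,9,10]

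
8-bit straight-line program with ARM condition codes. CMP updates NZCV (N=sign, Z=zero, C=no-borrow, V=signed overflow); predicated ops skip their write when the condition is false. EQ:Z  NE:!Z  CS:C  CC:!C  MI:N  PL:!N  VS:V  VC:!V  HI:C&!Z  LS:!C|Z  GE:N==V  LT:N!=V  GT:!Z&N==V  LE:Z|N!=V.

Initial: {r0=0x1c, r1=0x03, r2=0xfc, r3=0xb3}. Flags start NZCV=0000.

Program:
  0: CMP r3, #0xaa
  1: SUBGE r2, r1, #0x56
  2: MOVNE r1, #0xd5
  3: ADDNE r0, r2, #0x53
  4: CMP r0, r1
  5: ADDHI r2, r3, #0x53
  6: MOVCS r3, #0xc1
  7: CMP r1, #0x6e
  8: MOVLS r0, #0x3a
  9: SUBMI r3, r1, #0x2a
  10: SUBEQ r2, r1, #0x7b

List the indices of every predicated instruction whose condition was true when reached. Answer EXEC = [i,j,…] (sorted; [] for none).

EXEC = [1,2,3]

[0] flags=0010 → (cmp)
[1] flags=0010 GE?T → r2=0xad
[2] flags=0010 NE?T → r1=0xd5
[3] flags=0010 NE?T → r0=0x00
[4] flags=0000 → (cmp)
[5] flags=0000 HI?F → skip
[6] flags=0000 CS?F → skip
[7] flags=0011 → (cmp)
[8] flags=0011 LS?F → skip
[9] flags=0011 MI?F → skip
[10] flags=0011 EQ?F → skip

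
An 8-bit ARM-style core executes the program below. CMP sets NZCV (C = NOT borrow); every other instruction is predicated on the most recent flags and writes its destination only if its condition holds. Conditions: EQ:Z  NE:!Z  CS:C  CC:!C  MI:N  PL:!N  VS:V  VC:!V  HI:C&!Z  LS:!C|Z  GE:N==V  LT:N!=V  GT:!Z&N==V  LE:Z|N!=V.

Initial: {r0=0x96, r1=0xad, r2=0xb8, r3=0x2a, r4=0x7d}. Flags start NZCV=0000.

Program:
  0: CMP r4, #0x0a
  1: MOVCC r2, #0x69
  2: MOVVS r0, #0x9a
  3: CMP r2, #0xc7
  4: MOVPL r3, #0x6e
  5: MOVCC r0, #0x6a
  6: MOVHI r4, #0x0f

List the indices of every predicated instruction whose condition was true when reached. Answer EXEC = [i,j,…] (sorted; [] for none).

[0] flags=0010 → (cmp)
[1] flags=0010 CC?F → skip
[2] flags=0010 VS?F → skip
[3] flags=1000 → (cmp)
[4] flags=1000 PL?F → skip
[5] flags=1000 CC?T → r0=0x6a
[6] flags=1000 HI?F → skip

EXEC = [5]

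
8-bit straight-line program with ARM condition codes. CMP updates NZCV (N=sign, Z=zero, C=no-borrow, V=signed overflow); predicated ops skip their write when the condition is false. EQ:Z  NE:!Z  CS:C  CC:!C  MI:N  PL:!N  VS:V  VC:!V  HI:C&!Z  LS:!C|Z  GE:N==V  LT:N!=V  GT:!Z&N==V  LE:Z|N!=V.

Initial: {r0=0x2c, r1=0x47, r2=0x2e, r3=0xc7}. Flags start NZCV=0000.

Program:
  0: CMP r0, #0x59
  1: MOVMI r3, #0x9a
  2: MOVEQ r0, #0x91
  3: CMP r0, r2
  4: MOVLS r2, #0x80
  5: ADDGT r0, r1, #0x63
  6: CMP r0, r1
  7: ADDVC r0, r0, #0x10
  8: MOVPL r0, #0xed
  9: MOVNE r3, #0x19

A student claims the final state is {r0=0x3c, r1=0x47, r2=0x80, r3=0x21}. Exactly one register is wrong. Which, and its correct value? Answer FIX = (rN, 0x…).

0: ✓ CMP  NZCV=1000
1: ✓ MOVMI  r3←0x9a
2: · MOVEQ
3: ✓ CMP  NZCV=1000
4: ✓ MOVLS  r2←0x80
5: · ADDGT
6: ✓ CMP  NZCV=1000
7: ✓ ADDVC  r0←0x3c
8: · MOVPL
9: ✓ MOVNE  r3←0x19

FIX = (r3, 0x19)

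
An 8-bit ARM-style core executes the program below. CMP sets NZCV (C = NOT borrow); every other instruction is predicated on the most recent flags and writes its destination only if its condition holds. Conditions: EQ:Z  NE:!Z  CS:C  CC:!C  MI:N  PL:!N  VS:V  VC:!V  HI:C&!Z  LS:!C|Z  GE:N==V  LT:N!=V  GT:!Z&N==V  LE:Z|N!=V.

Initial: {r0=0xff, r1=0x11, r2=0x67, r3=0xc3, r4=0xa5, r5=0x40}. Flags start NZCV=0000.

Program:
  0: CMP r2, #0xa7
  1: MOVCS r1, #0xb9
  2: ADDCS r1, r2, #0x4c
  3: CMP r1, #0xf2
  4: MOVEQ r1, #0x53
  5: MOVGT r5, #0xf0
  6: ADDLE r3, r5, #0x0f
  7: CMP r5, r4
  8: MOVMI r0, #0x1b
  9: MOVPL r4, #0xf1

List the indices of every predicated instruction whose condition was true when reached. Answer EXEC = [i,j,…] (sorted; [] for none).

EXEC = [5,9]

0: ✓ CMP  NZCV=1001
1: · MOVCS
2: · ADDCS
3: ✓ CMP  NZCV=0000
4: · MOVEQ
5: ✓ MOVGT  r5←0xf0
6: · ADDLE
7: ✓ CMP  NZCV=0010
8: · MOVMI
9: ✓ MOVPL  r4←0xf1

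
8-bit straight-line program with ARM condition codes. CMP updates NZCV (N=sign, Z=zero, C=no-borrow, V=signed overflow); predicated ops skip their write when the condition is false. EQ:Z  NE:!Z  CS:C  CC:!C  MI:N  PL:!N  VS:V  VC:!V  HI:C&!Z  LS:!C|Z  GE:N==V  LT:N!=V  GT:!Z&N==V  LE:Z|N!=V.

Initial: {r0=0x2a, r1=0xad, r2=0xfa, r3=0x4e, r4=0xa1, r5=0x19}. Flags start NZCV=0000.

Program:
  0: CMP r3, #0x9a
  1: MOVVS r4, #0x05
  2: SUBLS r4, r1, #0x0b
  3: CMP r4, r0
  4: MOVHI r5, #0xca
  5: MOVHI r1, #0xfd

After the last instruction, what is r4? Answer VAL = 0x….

[0] flags=1001 → (cmp)
[1] flags=1001 VS?T → r4=0x05
[2] flags=1001 LS?T → r4=0xa2
[3] flags=0011 → (cmp)
[4] flags=0011 HI?T → r5=0xca
[5] flags=0011 HI?T → r1=0xfd

VAL = 0xa2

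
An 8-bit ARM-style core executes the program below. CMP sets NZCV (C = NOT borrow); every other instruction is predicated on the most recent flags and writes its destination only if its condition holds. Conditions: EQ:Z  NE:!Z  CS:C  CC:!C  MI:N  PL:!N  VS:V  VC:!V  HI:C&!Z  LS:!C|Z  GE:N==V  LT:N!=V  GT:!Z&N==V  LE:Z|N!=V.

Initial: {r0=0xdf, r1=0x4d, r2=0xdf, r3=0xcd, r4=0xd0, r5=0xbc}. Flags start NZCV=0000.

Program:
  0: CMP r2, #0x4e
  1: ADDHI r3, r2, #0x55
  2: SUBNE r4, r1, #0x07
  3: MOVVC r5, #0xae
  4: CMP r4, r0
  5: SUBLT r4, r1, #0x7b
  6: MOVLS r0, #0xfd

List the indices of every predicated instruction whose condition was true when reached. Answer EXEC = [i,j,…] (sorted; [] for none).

EXEC = [1,2,3,6]

0: ✓ CMP  NZCV=1010
1: ✓ ADDHI  r3←0x34
2: ✓ SUBNE  r4←0x46
3: ✓ MOVVC  r5←0xae
4: ✓ CMP  NZCV=0000
5: · SUBLT
6: ✓ MOVLS  r0←0xfd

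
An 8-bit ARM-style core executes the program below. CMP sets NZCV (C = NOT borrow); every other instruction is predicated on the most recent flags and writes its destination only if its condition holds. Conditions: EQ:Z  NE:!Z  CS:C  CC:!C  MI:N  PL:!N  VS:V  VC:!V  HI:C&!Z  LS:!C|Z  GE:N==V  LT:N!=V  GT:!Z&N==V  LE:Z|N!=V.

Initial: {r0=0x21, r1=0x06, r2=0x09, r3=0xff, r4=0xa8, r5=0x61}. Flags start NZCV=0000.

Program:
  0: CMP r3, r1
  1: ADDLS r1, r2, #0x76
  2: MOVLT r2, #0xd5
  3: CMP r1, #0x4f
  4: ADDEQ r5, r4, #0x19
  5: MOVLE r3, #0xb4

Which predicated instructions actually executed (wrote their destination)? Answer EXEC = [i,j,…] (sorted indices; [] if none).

[0] flags=1010 → (cmp)
[1] flags=1010 LS?F → skip
[2] flags=1010 LT?T → r2=0xd5
[3] flags=1000 → (cmp)
[4] flags=1000 EQ?F → skip
[5] flags=1000 LE?T → r3=0xb4

EXEC = [2,5]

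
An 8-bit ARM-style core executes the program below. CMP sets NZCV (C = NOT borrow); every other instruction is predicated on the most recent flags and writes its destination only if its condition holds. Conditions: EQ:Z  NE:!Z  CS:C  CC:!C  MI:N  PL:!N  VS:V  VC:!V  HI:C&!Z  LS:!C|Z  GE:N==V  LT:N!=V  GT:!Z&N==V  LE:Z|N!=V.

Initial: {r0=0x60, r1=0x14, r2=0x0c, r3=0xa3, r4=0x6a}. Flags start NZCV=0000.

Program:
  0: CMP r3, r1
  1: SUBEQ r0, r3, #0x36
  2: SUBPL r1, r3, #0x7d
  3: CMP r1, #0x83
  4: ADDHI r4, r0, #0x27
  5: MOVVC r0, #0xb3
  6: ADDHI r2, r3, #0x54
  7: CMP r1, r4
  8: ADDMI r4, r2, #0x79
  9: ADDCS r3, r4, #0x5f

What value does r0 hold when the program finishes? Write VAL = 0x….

0: ✓ CMP  NZCV=1010
1: · SUBEQ
2: · SUBPL
3: ✓ CMP  NZCV=1001
4: · ADDHI
5: · MOVVC
6: · ADDHI
7: ✓ CMP  NZCV=1000
8: ✓ ADDMI  r4←0x85
9: · ADDCS

VAL = 0x60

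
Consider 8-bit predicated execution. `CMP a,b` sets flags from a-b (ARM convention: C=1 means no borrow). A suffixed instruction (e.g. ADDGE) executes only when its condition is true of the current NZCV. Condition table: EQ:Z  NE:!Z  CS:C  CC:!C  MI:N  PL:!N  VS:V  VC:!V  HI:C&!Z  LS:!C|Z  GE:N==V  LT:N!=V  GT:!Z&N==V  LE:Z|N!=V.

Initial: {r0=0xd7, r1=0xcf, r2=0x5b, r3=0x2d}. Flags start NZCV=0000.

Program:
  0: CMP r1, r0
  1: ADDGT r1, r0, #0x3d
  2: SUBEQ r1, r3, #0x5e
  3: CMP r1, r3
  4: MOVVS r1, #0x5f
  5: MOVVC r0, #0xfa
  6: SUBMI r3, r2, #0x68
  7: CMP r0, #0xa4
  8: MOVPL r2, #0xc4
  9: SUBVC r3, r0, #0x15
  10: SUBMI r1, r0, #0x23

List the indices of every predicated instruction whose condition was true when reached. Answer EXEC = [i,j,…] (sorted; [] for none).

0: ✓ CMP  NZCV=1000
1: · ADDGT
2: · SUBEQ
3: ✓ CMP  NZCV=1010
4: · MOVVS
5: ✓ MOVVC  r0←0xfa
6: ✓ SUBMI  r3←0xf3
7: ✓ CMP  NZCV=0010
8: ✓ MOVPL  r2←0xc4
9: ✓ SUBVC  r3←0xe5
10: · SUBMI

EXEC = [5,6,8,9]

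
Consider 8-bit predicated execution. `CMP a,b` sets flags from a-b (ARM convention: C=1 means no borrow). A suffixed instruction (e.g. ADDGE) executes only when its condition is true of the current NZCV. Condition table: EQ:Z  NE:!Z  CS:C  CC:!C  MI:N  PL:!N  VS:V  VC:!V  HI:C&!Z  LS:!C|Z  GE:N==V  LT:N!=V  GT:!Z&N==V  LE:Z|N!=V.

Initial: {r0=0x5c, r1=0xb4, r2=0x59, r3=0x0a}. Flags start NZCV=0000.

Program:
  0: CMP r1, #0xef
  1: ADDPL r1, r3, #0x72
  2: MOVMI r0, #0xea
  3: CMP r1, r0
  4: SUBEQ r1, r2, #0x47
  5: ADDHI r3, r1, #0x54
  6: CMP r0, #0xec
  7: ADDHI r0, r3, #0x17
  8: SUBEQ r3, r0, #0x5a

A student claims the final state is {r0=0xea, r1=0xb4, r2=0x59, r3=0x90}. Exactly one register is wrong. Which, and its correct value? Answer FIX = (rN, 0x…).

FIX = (r3, 0x0a)

[0] flags=1000 → (cmp)
[1] flags=1000 PL?F → skip
[2] flags=1000 MI?T → r0=0xea
[3] flags=1000 → (cmp)
[4] flags=1000 EQ?F → skip
[5] flags=1000 HI?F → skip
[6] flags=1000 → (cmp)
[7] flags=1000 HI?F → skip
[8] flags=1000 EQ?F → skip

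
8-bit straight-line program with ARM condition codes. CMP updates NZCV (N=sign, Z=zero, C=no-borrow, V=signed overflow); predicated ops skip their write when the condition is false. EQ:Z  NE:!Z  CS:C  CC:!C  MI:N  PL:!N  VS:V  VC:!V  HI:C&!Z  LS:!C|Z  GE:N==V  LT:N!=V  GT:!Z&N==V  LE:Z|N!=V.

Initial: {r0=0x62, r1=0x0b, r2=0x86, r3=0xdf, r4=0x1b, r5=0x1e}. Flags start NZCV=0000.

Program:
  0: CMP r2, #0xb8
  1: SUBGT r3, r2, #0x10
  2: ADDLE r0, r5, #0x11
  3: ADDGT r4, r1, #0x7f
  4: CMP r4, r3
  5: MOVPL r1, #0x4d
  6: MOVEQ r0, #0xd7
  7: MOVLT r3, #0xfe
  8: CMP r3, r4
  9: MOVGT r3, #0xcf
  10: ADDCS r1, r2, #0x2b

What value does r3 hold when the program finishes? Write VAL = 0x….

[0] flags=1000 → (cmp)
[1] flags=1000 GT?F → skip
[2] flags=1000 LE?T → r0=0x2f
[3] flags=1000 GT?F → skip
[4] flags=0000 → (cmp)
[5] flags=0000 PL?T → r1=0x4d
[6] flags=0000 EQ?F → skip
[7] flags=0000 LT?F → skip
[8] flags=1010 → (cmp)
[9] flags=1010 GT?F → skip
[10] flags=1010 CS?T → r1=0xb1

VAL = 0xdf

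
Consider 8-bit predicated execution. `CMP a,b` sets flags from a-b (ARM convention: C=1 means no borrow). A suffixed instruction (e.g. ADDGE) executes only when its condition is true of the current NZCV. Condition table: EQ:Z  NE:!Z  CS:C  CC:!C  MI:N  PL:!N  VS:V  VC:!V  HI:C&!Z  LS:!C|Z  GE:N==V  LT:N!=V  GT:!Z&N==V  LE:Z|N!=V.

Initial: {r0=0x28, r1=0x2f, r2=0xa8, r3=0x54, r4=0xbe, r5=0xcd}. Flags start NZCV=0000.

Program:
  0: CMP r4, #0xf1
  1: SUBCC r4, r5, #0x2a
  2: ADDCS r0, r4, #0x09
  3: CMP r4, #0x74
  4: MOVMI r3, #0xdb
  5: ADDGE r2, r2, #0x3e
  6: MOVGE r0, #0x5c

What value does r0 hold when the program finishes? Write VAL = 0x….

[0] flags=1000 → (cmp)
[1] flags=1000 CC?T → r4=0xa3
[2] flags=1000 CS?F → skip
[3] flags=0011 → (cmp)
[4] flags=0011 MI?F → skip
[5] flags=0011 GE?F → skip
[6] flags=0011 GE?F → skip

VAL = 0x28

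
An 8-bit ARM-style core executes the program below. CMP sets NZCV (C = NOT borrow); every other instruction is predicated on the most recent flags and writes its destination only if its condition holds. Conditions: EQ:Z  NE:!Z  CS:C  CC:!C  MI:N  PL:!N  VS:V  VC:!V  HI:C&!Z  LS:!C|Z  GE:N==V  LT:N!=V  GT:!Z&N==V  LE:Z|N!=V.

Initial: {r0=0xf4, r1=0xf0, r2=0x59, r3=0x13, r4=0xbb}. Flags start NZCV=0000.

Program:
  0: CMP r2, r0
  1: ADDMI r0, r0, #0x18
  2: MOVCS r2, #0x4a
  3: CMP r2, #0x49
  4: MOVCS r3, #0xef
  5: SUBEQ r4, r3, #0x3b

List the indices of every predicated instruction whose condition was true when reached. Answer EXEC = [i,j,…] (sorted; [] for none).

0: ✓ CMP  NZCV=0000
1: · ADDMI
2: · MOVCS
3: ✓ CMP  NZCV=0010
4: ✓ MOVCS  r3←0xef
5: · SUBEQ

EXEC = [4]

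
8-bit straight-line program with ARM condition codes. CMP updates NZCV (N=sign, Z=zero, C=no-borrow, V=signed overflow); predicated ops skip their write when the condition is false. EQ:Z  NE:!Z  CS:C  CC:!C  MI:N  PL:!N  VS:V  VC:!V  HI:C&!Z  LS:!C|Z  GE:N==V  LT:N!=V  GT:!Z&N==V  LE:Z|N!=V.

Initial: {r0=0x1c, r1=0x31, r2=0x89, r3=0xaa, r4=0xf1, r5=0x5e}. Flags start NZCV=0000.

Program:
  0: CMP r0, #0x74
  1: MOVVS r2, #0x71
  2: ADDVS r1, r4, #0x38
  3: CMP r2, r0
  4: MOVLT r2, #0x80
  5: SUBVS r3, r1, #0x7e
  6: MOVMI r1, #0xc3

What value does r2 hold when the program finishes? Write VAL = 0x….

VAL = 0x80

0: ✓ CMP  NZCV=1000
1: · MOVVS
2: · ADDVS
3: ✓ CMP  NZCV=0011
4: ✓ MOVLT  r2←0x80
5: ✓ SUBVS  r3←0xb3
6: · MOVMI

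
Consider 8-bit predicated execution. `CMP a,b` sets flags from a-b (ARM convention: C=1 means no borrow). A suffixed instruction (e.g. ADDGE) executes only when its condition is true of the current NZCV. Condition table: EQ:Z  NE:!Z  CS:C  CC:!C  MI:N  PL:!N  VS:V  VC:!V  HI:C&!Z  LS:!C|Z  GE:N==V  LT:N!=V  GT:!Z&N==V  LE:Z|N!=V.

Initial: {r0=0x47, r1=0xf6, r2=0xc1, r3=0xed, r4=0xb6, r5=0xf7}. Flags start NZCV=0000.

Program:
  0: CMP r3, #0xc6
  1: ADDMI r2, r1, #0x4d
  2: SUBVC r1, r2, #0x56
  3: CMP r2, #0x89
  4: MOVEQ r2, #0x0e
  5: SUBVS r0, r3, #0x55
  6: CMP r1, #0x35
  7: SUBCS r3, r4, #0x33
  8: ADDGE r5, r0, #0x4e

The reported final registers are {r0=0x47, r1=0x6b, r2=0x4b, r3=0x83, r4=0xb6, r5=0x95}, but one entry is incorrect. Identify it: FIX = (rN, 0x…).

FIX = (r2, 0xc1)

0: ✓ CMP  NZCV=0010
1: · ADDMI
2: ✓ SUBVC  r1←0x6b
3: ✓ CMP  NZCV=0010
4: · MOVEQ
5: · SUBVS
6: ✓ CMP  NZCV=0010
7: ✓ SUBCS  r3←0x83
8: ✓ ADDGE  r5←0x95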